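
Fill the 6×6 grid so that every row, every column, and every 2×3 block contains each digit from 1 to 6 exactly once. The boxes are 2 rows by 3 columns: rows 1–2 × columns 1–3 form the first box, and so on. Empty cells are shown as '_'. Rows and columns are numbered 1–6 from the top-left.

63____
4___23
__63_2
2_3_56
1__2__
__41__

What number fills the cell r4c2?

r3c1 = 5 (sole candidate).
r4c4 = 4 (sole candidate).
r5c3 = 5 (sole candidate).
r5c6 = 4 (sole candidate).
r6c1 = 3 (sole candidate).
r6c5 = 6 (sole candidate).
r6c6 = 5 (sole candidate).
r1c4 = 5 (sole candidate).
r1c6 = 1 (sole candidate).
r2c3 = 1 (sole candidate).
r2c4 = 6 (sole candidate).
r3c5 = 1 (sole candidate).
r4c2 = 1: row 4 has {2,3,4,5,6}; col 2 has {3}; box has {2,3,5,6} → only 1 remains.

1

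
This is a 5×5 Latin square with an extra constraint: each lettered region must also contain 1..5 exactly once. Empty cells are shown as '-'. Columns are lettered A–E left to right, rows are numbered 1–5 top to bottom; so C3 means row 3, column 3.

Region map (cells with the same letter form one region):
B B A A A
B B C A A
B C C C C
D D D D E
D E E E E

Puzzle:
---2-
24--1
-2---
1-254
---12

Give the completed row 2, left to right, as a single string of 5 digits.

D2 = 3: row 2 has {1,2,4}; col 4 has {1,2,5}; region has {1,2} → only 3 remains.
D3 = 4: row 3 has {2}; col 4 has {1,2,3,5}; region has {2} → only 4 remains.
B4 = 3: row 4 has {1,2,4,5}; col 2 has {2,4}; region has {1,2,5} → only 3 remains.
A5 = 4: row 5 has {1,2}; col 1 has {1,2}; region has {1,2,3,5} → only 4 remains.
B5 = 5: row 5 has {1,2,4}; col 2 has {2,3,4}; region has {1,2,4} → only 5 remains.
C5 = 3: row 5 has {1,2,4,5}; col 3 has {2}; region has {1,2,4,5} → only 3 remains.
B1 = 1: row 1 has {2}; col 2 has {2,3,4,5}; region has {2,4} → only 1 remains.
E1 = 5: row 1 has {1,2}; col 5 has {1,2,4}; region has {1,2,3} → only 5 remains.
C2 = 5: row 2 has {1,2,3,4}; col 3 has {2,3}; region has {2,4} → only 5 remains.

24531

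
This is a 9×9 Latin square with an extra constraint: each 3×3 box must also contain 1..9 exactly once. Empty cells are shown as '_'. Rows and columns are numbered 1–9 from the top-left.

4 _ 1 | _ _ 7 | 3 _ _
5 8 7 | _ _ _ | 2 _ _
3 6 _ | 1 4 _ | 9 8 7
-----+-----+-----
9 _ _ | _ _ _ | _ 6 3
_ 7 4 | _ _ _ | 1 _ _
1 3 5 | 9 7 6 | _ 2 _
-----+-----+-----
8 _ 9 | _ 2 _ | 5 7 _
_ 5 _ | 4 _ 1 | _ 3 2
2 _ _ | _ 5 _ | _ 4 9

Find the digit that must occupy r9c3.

r1c8 = 5: row 1 has {1,3,4,7}; col 8 has {2,3,4,6,7,8}; box has {2,3,7,8,9} → only 5 remains.
r1c9 = 6: row 1 has {1,3,4,5,7}; col 9 has {2,3,7,9}; box has {2,3,5,7,8,9} → only 6 remains.
r2c8 = 1: row 2 has {2,5,7,8}; col 8 has {2,3,4,5,6,7,8}; box has {2,3,5,6,7,8,9} → only 1 remains.
r2c9 = 4: row 2 has {1,2,5,7,8}; col 9 has {2,3,6,7,9}; box has {1,2,3,5,6,7,8,9} → only 4 remains.
r3c3 = 2: row 3 has {1,3,4,6,7,8,9}; col 3 has {1,4,5,7,9}; box has {1,3,4,5,6,7,8} → only 2 remains.
r3c6 = 5: row 3 has {1,2,3,4,6,7,8,9}; col 6 has {1,6,7}; box has {1,4,7} → only 5 remains.
r4c2 = 2: row 4 has {3,6,9}; col 2 has {3,5,6,7,8}; box has {1,3,4,5,7,9} → only 2 remains.
r4c3 = 8: row 4 has {2,3,6,9}; col 3 has {1,2,4,5,7,9}; box has {1,2,3,4,5,7,9} → only 8 remains.
r4c4 = 5: row 4 has {2,3,6,8,9}; col 4 has {1,4,9}; box has {6,7,9} → only 5 remains.
r4c5 = 1: row 4 has {2,3,5,6,8,9}; col 5 has {2,4,5,7}; box has {5,6,7,9} → only 1 remains.
r4c6 = 4: row 4 has {1,2,3,5,6,8,9}; col 6 has {1,5,6,7}; box has {1,5,6,7,9} → only 4 remains.
r4c7 = 7: row 4 has {1,2,3,4,5,6,8,9}; col 7 has {1,2,3,5,9}; box has {1,2,3,6} → only 7 remains.
r5c1 = 6: row 5 has {1,4,7}; col 1 has {1,2,3,4,5,8,9}; box has {1,2,3,4,5,7,8,9} → only 6 remains.
r5c8 = 9: row 5 has {1,4,6,7}; col 8 has {1,2,3,4,5,6,7,8}; box has {1,2,3,6,7} → only 9 remains.
r6c9 = 8: row 6 has {1,2,3,5,6,7,9}; col 9 has {2,3,4,6,7,9}; box has {1,2,3,6,7,9} → only 8 remains.
r7c6 = 3: row 7 has {2,5,7,8,9}; col 6 has {1,4,5,6,7}; box has {1,2,4,5} → only 3 remains.
r7c9 = 1: row 7 has {2,3,5,7,8,9}; col 9 has {2,3,4,6,7,8,9}; box has {2,3,4,5,7,9} → only 1 remains.
r8c1 = 7: row 8 has {1,2,3,4,5}; col 1 has {1,2,3,4,5,6,8,9}; box has {2,5,8,9} → only 7 remains.
r8c3 = 6: row 8 has {1,2,3,4,5,7}; col 3 has {1,2,4,5,7,8,9}; box has {2,5,7,8,9} → only 6 remains.
r8c7 = 8: row 8 has {1,2,3,4,5,6,7}; col 7 has {1,2,3,5,7,9}; box has {1,2,3,4,5,7,9} → only 8 remains.
r9c2 = 1: row 9 has {2,4,5,9}; col 2 has {2,3,5,6,7,8}; box has {2,5,6,7,8,9} → only 1 remains.
r9c3 = 3: row 9 has {1,2,4,5,9}; col 3 has {1,2,4,5,6,7,8,9}; box has {1,2,5,6,7,8,9} → only 3 remains.

3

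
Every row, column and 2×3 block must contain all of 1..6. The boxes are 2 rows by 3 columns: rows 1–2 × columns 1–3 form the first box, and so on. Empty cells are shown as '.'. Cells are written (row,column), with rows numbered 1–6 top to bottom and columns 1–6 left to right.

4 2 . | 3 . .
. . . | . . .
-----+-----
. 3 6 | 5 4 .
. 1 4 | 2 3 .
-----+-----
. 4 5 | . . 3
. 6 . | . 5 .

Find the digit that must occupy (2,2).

(1,3) = 1 (sole candidate).
(1,5) = 6 (sole candidate).
(1,6) = 5 (sole candidate).
(2,2) = 5: row 2 has {}; col 2 has {1,2,3,4,6}; box has {1,2,4} → only 5 remains.

5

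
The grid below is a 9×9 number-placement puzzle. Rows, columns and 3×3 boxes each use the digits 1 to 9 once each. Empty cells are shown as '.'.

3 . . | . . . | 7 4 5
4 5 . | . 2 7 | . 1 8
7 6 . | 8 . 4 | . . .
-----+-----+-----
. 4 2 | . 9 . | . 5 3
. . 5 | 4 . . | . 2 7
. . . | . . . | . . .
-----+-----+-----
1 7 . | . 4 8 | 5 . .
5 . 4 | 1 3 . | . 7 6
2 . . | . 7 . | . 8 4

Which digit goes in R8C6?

9

R2C3 = 9: row 2 has {1,2,4,5,7,8}; col 3 has {2,4,5}; box has {3,4,5,6,7} → only 9 remains.
R3C3 = 1: row 3 has {4,6,7,8}; col 3 has {2,4,5,9}; box has {3,4,5,6,7,9} → only 1 remains.
R3C5 = 5: row 3 has {1,4,6,7,8}; col 5 has {2,3,4,7,9}; box has {2,4,7,8} → only 5 remains.
R1C3 = 8: row 1 has {3,4,5,7}; col 3 has {1,2,4,5,9}; box has {1,3,4,5,6,7,9} → only 8 remains.
R1C2 = 2: row 1 has {3,4,5,7,8}; col 2 has {4,5,6,7}; box has {1,3,4,5,6,7,8,9} → only 2 remains.
R4C4 = 7: in row 4, 7 can only go here (every other open cell in that row sees a 7).
R6C7 = 4: in row 6, 4 can only go here (every other open cell in that row sees a 4).
R6C3 = 7: in row 6, 7 can only go here (every other open cell in that row sees a 7).
R8C2 = 8: in row 8, 8 can only go here (every other open cell in that row sees an 8).
R9C7 = 1: in row 9, 1 can only go here (every other open cell in that row sees a 1).
R4C6 = 1: in row 4, 1 can only go here (every other open cell in that row sees a 1).
R1C5 = 1: in row 1, 1 can only go here (every other open cell in that row sees a 1).
R5C2 = 1: in row 5, 1 can only go here (every other open cell in that row sees a 1).
R5C6 = 3: in row 5, 3 can only go here (every other open cell in that row sees a 3).
R6C9 = 1: in row 6, 1 can only go here (every other open cell in that row sees a 1).
R6C2 = 3: in row 6, 3 can only go here (every other open cell in that row sees a 3).
R9C2 = 9: row 9 has {1,2,4,7,8}; col 2 has {1,2,3,4,5,6,7,8}; box has {1,2,4,5,7,8} → only 9 remains.
R9C3 = 3: in row 9, 3 can only go here (every other open cell in that row sees a 3).
R7C3 = 6: row 7 has {1,4,5,7,8}; col 3 has {1,2,3,4,5,7,8,9}; box has {1,2,3,4,5,7,8,9} → only 6 remains.
R7C8 = 3: in row 7, 3 can only go here (every other open cell in that row sees a 3).
R3C8 = 9: row 3 has {1,4,5,6,7,8}; col 8 has {1,2,3,4,5,7,8}; box has {1,4,5,7,8} → only 9 remains.
R3C9 = 2: row 3 has {1,4,5,6,7,8,9}; col 9 has {1,3,4,5,6,7,8}; box has {1,4,5,7,8,9} → only 2 remains.
R6C8 = 6: row 6 has {1,3,4,7}; col 8 has {1,2,3,4,5,7,8,9}; box has {1,2,3,4,5,7} → only 6 remains.
R7C9 = 9: row 7 has {1,3,4,5,6,7,8}; col 9 has {1,2,3,4,5,6,7,8}; box has {1,3,4,5,6,7,8} → only 9 remains.
R8C7 = 2: row 8 has {1,3,4,5,6,7,8}; col 7 has {1,4,5,7}; box has {1,3,4,5,6,7,8,9} → only 2 remains.
R3C7 = 3: row 3 has {1,2,4,5,6,7,8,9}; col 7 has {1,2,4,5,7}; box has {1,2,4,5,7,8,9} → only 3 remains.
R4C7 = 8: row 4 has {1,2,3,4,5,7,9}; col 7 has {1,2,3,4,5,7}; box has {1,2,3,4,5,6,7} → only 8 remains.
R5C7 = 9: row 5 has {1,2,3,4,5,7}; col 7 has {1,2,3,4,5,7,8}; box has {1,2,3,4,5,6,7,8} → only 9 remains.
R6C5 = 8: row 6 has {1,3,4,6,7}; col 5 has {1,2,3,4,5,7,9}; box has {1,3,4,7,9} → only 8 remains.
R7C4 = 2: row 7 has {1,3,4,5,6,7,8,9}; col 4 has {1,4,7,8}; box has {1,3,4,7,8} → only 2 remains.
R8C6 = 9: row 8 has {1,2,3,4,5,6,7,8}; col 6 has {1,3,4,7,8}; box has {1,2,3,4,7,8} → only 9 remains.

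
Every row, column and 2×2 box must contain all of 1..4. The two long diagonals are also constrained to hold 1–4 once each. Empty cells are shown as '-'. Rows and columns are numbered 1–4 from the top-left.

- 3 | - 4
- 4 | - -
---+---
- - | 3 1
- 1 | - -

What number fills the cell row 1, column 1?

1

row 3, column 2 = 2: row 3 has {1,3}; col 2 has {1,3,4}; box has {1}; anti-diagonal has {4} → only 2 remains.
row 4, column 1 = 3: row 4 has {1}; col 1 has {}; box has {1,2}; anti-diagonal has {2,4} → only 3 remains.
row 4, column 4 = 2: row 4 has {1,3}; col 4 has {1,4}; box has {1,3}; main diagonal has {3,4} → only 2 remains.
row 1, column 1 = 1: row 1 has {3,4}; col 1 has {3}; box has {3,4}; main diagonal has {2,3,4} → only 1 remains.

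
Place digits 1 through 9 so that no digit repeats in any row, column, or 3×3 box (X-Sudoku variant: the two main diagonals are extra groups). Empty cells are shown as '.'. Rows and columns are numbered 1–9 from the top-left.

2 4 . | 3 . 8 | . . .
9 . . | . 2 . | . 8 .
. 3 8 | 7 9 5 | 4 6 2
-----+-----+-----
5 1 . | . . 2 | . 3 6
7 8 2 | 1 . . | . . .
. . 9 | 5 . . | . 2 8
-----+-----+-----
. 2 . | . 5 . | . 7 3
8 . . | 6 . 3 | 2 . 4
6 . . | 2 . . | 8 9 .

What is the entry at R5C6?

R2C4 = 4: row 2 has {2,8,9}; col 4 has {1,2,3,5,6,7}; box has {2,3,5,7,8,9} → only 4 remains.
R3C1 = 1: row 3 has {2,3,4,5,6,7,8,9}; col 1 has {2,5,6,7,8,9}; box has {2,3,4,8,9} → only 1 remains.
R4C3 = 4: row 4 has {1,2,3,5,6}; col 3 has {2,8,9}; box has {1,2,5,7,8,9} → only 4 remains.
R4C4 = 9: row 4 has {1,2,3,4,5,6}; col 4 has {1,2,3,4,5,6,7}; box has {1,2,5}; main diagonal has {2,8} → only 9 remains.
R4C7 = 7: row 4 has {1,2,3,4,5,6,9}; col 7 has {2,4,8}; box has {2,3,6,8} → only 7 remains.
R5C5 = 3: row 5 has {1,2,7,8}; col 5 has {2,5,9}; box has {1,2,5,9}; main diagonal has {2,8,9}; anti-diagonal has {2,4,5,6,8} → only 3 remains.
R6C1 = 3: row 6 has {2,5,8,9}; col 1 has {1,2,5,6,7,8,9}; box has {1,2,4,5,7,8,9} → only 3 remains.
R6C2 = 6: row 6 has {2,3,5,8,9}; col 2 has {1,2,3,4,8}; box has {1,2,3,4,5,7,8,9} → only 6 remains.
R6C7 = 1: row 6 has {2,3,5,6,8,9}; col 7 has {2,4,7,8}; box has {2,3,6,7,8} → only 1 remains.
R7C1 = 4: row 7 has {2,3,5,7}; col 1 has {1,2,3,5,6,7,8,9}; box has {2,6,8} → only 4 remains.
R7C3 = 1: row 7 has {2,3,4,5,7}; col 3 has {2,4,8,9}; box has {2,4,6,8}; anti-diagonal has {2,3,4,5,6,8} → only 1 remains.
R7C4 = 8: row 7 has {1,2,3,4,5,7}; col 4 has {1,2,3,4,5,6,7,9}; box has {2,3,5,6} → only 8 remains.
R7C6 = 9: row 7 has {1,2,3,4,5,7,8}; col 6 has {2,3,5,8}; box has {2,3,5,6,8} → only 9 remains.
R7C7 = 6: row 7 has {1,2,3,4,5,7,8,9}; col 7 has {1,2,4,7,8}; box has {2,3,4,7,8,9}; main diagonal has {2,3,8,9} → only 6 remains.
R4C5 = 8: row 4 has {1,2,3,4,5,6,7,9}; col 5 has {2,3,5,9}; box has {1,2,3,5,9} → only 8 remains.
R2C7 = 3: in row 2, 3 can only go here (every other open cell in that row sees a 3).
R5C6 = 6: in row 5, 6 can only go here (every other open cell in that row sees a 6).

6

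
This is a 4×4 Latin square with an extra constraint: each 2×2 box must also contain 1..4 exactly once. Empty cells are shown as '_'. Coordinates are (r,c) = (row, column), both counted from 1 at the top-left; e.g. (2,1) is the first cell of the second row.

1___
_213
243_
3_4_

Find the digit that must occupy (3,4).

(1,2) = 3 (sole candidate).
(1,3) = 2 (sole candidate).
(1,4) = 4 (sole candidate).
(2,1) = 4 (sole candidate).
(3,4) = 1: row 3 has {2,3,4}; col 4 has {3,4}; box has {3,4} → only 1 remains.

1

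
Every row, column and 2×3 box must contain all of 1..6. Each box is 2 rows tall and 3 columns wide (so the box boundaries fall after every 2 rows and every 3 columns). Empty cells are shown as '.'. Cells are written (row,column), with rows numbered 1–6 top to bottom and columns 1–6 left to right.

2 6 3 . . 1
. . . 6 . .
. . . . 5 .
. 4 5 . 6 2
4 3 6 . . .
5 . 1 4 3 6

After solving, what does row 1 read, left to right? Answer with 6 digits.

(1,4) = 5: row 1 has {1,2,3,6}; col 4 has {4,6}; box has {1,6} → only 5 remains.
(1,5) = 4: row 1 has {1,2,3,5,6}; col 5 has {3,5,6}; box has {1,5,6} → only 4 remains.

263541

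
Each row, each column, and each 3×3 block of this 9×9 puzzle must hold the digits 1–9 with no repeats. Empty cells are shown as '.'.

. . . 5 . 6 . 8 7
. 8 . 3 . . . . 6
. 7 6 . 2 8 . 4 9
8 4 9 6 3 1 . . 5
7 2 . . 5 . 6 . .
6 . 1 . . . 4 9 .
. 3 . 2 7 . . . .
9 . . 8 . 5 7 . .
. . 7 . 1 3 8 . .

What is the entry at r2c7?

r3c4 = 1: row 3 has {2,4,6,7,8,9}; col 4 has {2,3,5,6,8}; box has {2,3,5,6,8} → only 1 remains.
r4c7 = 2: row 4 has {1,3,4,5,6,8,9}; col 7 has {4,6,7,8}; box has {4,5,6,9} → only 2 remains.
r4c8 = 7: row 4 has {1,2,3,4,5,6,8,9}; col 8 has {4,8,9}; box has {2,4,5,6,9} → only 7 remains.
r5c3 = 3: row 5 has {2,5,6,7}; col 3 has {1,6,7,9}; box has {1,2,4,6,7,8,9} → only 3 remains.
r5c8 = 1: row 5 has {2,3,5,6,7}; col 8 has {4,7,8,9}; box has {2,4,5,6,7,9} → only 1 remains.
r5c9 = 8: row 5 has {1,2,3,5,6,7}; col 9 has {5,6,7,9}; box has {1,2,4,5,6,7,9} → only 8 remains.
r6c2 = 5: row 6 has {1,4,6,9}; col 2 has {2,3,4,7,8}; box has {1,2,3,4,6,7,8,9} → only 5 remains.
r6c4 = 7: row 6 has {1,4,5,6,9}; col 4 has {1,2,3,5,6,8}; box has {1,3,5,6} → only 7 remains.
r6c5 = 8: row 6 has {1,4,5,6,7,9}; col 5 has {1,2,3,5,7}; box has {1,3,5,6,7} → only 8 remains.
r6c6 = 2: row 6 has {1,4,5,6,7,8,9}; col 6 has {1,3,5,6,8}; box has {1,3,5,6,7,8} → only 2 remains.
r6c9 = 3: row 6 has {1,2,4,5,6,7,8,9}; col 9 has {5,6,7,8,9}; box has {1,2,4,5,6,7,8,9} → only 3 remains.
r9c2 = 6: row 9 has {1,3,7,8}; col 2 has {2,3,4,5,7,8}; box has {3,7,9} → only 6 remains.
r8c2 = 1: row 8 has {5,7,8,9}; col 2 has {2,3,4,5,6,7,8}; box has {3,6,7,9} → only 1 remains.
r1c2 = 9: row 1 has {5,6,7,8}; col 2 has {1,2,3,4,5,6,7,8}; box has {6,7,8} → only 9 remains.
r1c5 = 4: row 1 has {5,6,7,8,9}; col 5 has {1,2,3,5,7,8}; box has {1,2,3,5,6,8} → only 4 remains.
r2c5 = 9: row 2 has {3,6,8}; col 5 has {1,2,3,4,5,7,8}; box has {1,2,3,4,5,6,8} → only 9 remains.
r2c6 = 7: row 2 has {3,6,8,9}; col 6 has {1,2,3,5,6,8}; box has {1,2,3,4,5,6,8,9} → only 7 remains.
r8c5 = 6: row 8 has {1,5,7,8,9}; col 5 has {1,2,3,4,5,7,8,9}; box has {1,2,3,5,7,8} → only 6 remains.
r1c3 = 2: row 1 has {4,5,6,7,8,9}; col 3 has {1,3,6,7,9}; box has {6,7,8,9} → only 2 remains.
r8c3 = 4: row 8 has {1,5,6,7,8,9}; col 3 has {1,2,3,6,7,9}; box has {1,3,6,7,9} → only 4 remains.
r8c9 = 2: row 8 has {1,4,5,6,7,8,9}; col 9 has {3,5,6,7,8,9}; box has {7,8} → only 2 remains.
r9c8 = 5: row 9 has {1,3,6,7,8}; col 8 has {1,4,7,8,9}; box has {2,7,8} → only 5 remains.
r9c9 = 4: row 9 has {1,3,5,6,7,8}; col 9 has {2,3,5,6,7,8,9}; box has {2,5,7,8} → only 4 remains.
r2c3 = 5: row 2 has {3,6,7,8,9}; col 3 has {1,2,3,4,6,7,9}; box has {2,6,7,8,9} → only 5 remains.
r2c7 = 1: row 2 has {3,5,6,7,8,9}; col 7 has {2,4,6,7,8}; box has {4,6,7,8,9} → only 1 remains.

1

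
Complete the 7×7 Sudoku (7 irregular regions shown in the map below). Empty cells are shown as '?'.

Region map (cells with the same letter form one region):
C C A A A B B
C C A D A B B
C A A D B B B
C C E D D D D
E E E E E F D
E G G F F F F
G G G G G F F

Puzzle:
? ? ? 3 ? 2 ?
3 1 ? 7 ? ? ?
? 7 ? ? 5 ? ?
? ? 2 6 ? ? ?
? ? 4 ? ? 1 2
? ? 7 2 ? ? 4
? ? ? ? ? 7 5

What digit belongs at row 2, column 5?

2

row 2, column 7 = 6 (sole candidate).
row 5, column 4 = 5 (sole candidate).
row 2, column 3 = 5 (sole candidate).
row 2, column 6 = 4 (sole candidate).
row 3, column 6 = 3 (sole candidate).
row 3, column 7 = 1 (sole candidate).
row 4, column 6 = 5 (sole candidate).
row 4, column 7 = 3 (sole candidate).
row 6, column 6 = 6 (sole candidate).
row 1, column 7 = 7 (sole candidate).
row 2, column 5 = 2: row 2 has {1,3,4,5,6,7}; col 5 has {5}; region has {3,5,7} → only 2 remains.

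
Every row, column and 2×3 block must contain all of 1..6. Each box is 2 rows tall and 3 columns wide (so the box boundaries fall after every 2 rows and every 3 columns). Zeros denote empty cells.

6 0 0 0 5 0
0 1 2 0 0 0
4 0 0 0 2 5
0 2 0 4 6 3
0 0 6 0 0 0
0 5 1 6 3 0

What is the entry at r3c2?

r2c4 = 3: row 2 has {1,2}; col 4 has {4,6}; box has {5} → only 3 remains.
r2c5 = 4: row 2 has {1,2,3}; col 5 has {2,3,5,6}; box has {3,5} → only 4 remains.
r2c6 = 6: row 2 has {1,2,3,4}; col 6 has {3,5}; box has {3,4,5} → only 6 remains.
r3c3 = 3: row 3 has {2,4,5}; col 3 has {1,2,6}; box has {2,4} → only 3 remains.
r3c4 = 1: row 3 has {2,3,4,5}; col 4 has {3,4,6}; box has {2,3,4,5,6} → only 1 remains.
r4c3 = 5: row 4 has {2,3,4,6}; col 3 has {1,2,3,6}; box has {2,3,4} → only 5 remains.
r5c5 = 1: row 5 has {6}; col 5 has {2,3,4,5,6}; box has {3,6} → only 1 remains.
r6c1 = 2: row 6 has {1,3,5,6}; col 1 has {4,6}; box has {1,5,6} → only 2 remains.
r6c6 = 4: row 6 has {1,2,3,5,6}; col 6 has {3,5,6}; box has {1,3,6} → only 4 remains.
r1c3 = 4: row 1 has {5,6}; col 3 has {1,2,3,5,6}; box has {1,2,6} → only 4 remains.
r1c4 = 2: row 1 has {4,5,6}; col 4 has {1,3,4,6}; box has {3,4,5,6} → only 2 remains.
r1c6 = 1: row 1 has {2,4,5,6}; col 6 has {3,4,5,6}; box has {2,3,4,5,6} → only 1 remains.
r2c1 = 5: row 2 has {1,2,3,4,6}; col 1 has {2,4,6}; box has {1,2,4,6} → only 5 remains.
r3c2 = 6: row 3 has {1,2,3,4,5}; col 2 has {1,2,5}; box has {2,3,4,5} → only 6 remains.

6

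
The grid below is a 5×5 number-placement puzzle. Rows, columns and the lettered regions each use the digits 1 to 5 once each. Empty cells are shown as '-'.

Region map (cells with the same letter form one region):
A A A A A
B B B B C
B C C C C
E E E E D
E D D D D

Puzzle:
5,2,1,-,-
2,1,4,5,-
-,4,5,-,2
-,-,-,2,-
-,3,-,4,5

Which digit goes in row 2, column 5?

row 1, column 4 = 3 (sole candidate).
row 1, column 5 = 4 (sole candidate).
row 2, column 5 = 3: row 2 has {1,2,4,5}; col 5 has {2,4,5}; region has {2,4,5} → only 3 remains.

3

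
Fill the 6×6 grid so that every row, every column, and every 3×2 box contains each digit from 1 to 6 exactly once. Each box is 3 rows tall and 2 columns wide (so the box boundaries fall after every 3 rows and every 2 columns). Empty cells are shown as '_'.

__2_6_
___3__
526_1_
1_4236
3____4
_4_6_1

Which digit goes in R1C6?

5

R1C1 = 4 (sole candidate).
R2C1 = 6 (sole candidate).
R2C2 = 1 (sole candidate).
R2C3 = 5 (sole candidate).
R2C6 = 2 (sole candidate).
R3C4 = 4 (sole candidate).
R3C6 = 3 (sole candidate).
R4C2 = 5 (sole candidate).
R5C2 = 6 (sole candidate).
R5C3 = 1 (sole candidate).
R5C4 = 5 (sole candidate).
R5C5 = 2 (sole candidate).
R6C1 = 2 (sole candidate).
R6C3 = 3 (sole candidate).
R6C5 = 5 (sole candidate).
R1C2 = 3 (sole candidate).
R1C4 = 1 (sole candidate).
R1C6 = 5: row 1 has {1,2,3,4,6}; col 6 has {1,2,3,4,6}; box has {1,2,3,6} → only 5 remains.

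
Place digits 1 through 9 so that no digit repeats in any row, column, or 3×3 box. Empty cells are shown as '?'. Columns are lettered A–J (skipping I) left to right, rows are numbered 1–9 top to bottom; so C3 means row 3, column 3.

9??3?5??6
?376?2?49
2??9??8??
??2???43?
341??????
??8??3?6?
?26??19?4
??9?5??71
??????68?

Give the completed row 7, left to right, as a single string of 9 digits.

726831954

C1 = 4: row 1 has {3,5,6,9}; col 3 has {1,2,6,7,8,9}; box has {2,3,7,9} → only 4 remains.
C3 = 5: row 3 has {2,8,9}; col 3 has {1,2,4,6,7,8,9}; box has {2,3,4,7,9} → only 5 remains.
H3 = 1: row 3 has {2,5,8,9}; col 8 has {3,4,6,7,8}; box has {4,6,8,9} → only 1 remains.
H7 = 5: row 7 has {1,2,4,6,9}; col 8 has {1,3,4,6,7,8}; box has {1,4,6,7,8,9} → only 5 remains.
B8 = 8: row 8 has {1,5,7,9}; col 2 has {2,3,4}; box has {2,6,9} → only 8 remains.
C9 = 3: row 9 has {6,8}; col 3 has {1,2,4,5,6,7,8,9}; box has {2,6,8,9} → only 3 remains.
J9 = 2: row 9 has {3,6,8}; col 9 has {1,4,6,9}; box has {1,4,5,6,7,8,9} → only 2 remains.
B1 = 1: row 1 has {3,4,5,6,9}; col 2 has {2,3,4,8}; box has {2,3,4,5,7,9} → only 1 remains.
H1 = 2: row 1 has {1,3,4,5,6,9}; col 8 has {1,3,4,5,6,7,8}; box has {1,4,6,8,9} → only 2 remains.
A2 = 8: row 2 has {2,3,4,6,7,9}; col 1 has {2,3,9}; box has {1,2,3,4,5,7,9} → only 8 remains.
E2 = 1: row 2 has {2,3,4,6,7,8,9}; col 5 has {5}; box has {2,3,5,6,9} → only 1 remains.
G2 = 5: row 2 has {1,2,3,4,6,7,8,9}; col 7 has {4,6,8,9}; box has {1,2,4,6,8,9} → only 5 remains.
B3 = 6: row 3 has {1,2,5,8,9}; col 2 has {1,2,3,4,8}; box has {1,2,3,4,5,7,8,9} → only 6 remains.
H5 = 9: row 5 has {1,3,4}; col 8 has {1,2,3,4,5,6,7,8}; box has {3,4,6} → only 9 remains.
A7 = 7: row 7 has {1,2,4,5,6,9}; col 1 has {2,3,8,9}; box has {2,3,6,8,9} → only 7 remains.
D7 = 8: row 7 has {1,2,4,5,6,7,9}; col 4 has {3,6,9}; box has {1,5} → only 8 remains.
E7 = 3: row 7 has {1,2,4,5,6,7,8,9}; col 5 has {1,5}; box has {1,5,8} → only 3 remains.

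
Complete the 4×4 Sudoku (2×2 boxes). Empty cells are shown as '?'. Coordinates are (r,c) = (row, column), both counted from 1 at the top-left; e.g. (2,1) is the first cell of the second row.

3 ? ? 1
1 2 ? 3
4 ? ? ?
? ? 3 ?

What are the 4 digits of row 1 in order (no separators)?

3421

(1,2) = 4: row 1 has {1,3}; col 2 has {2}; box has {1,2,3} → only 4 remains.
(1,3) = 2: row 1 has {1,3,4}; col 3 has {3}; box has {1,3} → only 2 remains.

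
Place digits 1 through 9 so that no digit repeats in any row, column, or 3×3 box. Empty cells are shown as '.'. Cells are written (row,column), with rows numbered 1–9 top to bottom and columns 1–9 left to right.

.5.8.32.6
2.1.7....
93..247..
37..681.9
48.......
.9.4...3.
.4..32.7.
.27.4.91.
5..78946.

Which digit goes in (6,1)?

1

(1,1) = 7 (sole candidate).
(1,3) = 4 (sole candidate).
(1,8) = 9 (sole candidate).
(2,2) = 6 (sole candidate).
(2,6) = 5 (sole candidate).
(3,3) = 8 (sole candidate).
(3,8) = 5 (sole candidate).
(3,9) = 1 (sole candidate).
(5,8) = 2 (sole candidate).
(8,6) = 6 (sole candidate).
(9,2) = 1 (sole candidate).
(9,3) = 3 (sole candidate).
(9,9) = 2 (sole candidate).
(1,5) = 1 (sole candidate).
(2,4) = 9 (sole candidate).
(3,4) = 6 (sole candidate).
(4,8) = 4 (sole candidate).
(6,5) = 5 (sole candidate).
(8,1) = 8 (sole candidate).
(8,4) = 5 (sole candidate).
(8,9) = 3 (sole candidate).
(2,8) = 8 (sole candidate).
(2,9) = 4 (sole candidate).
(4,4) = 2 (sole candidate).
(5,5) = 9 (sole candidate).
(7,1) = 6 (sole candidate).
(7,3) = 9 (sole candidate).
(7,4) = 1 (sole candidate).
(2,7) = 3 (sole candidate).
(4,3) = 5 (sole candidate).
(5,3) = 6 (sole candidate).
(5,4) = 3 (sole candidate).
(5,7) = 5 (sole candidate).
(5,9) = 7 (sole candidate).
(6,1) = 1: row 6 has {3,4,5,9}; col 1 has {2,3,4,5,6,7,8,9}; box has {3,4,5,6,7,8,9} → only 1 remains.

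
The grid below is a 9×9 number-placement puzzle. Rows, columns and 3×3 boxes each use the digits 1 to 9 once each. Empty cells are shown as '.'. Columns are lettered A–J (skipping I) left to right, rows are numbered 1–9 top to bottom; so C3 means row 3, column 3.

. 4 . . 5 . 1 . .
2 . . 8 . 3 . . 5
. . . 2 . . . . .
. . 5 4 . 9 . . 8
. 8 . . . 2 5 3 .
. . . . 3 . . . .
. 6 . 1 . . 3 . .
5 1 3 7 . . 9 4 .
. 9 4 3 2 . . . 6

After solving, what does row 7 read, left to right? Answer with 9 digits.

862194357

B2 = 7: row 2 has {2,3,5,8}; col 2 has {1,4,6,8,9}; box has {2,4} → only 7 remains.
D5 = 6: row 5 has {2,3,5,8}; col 4 has {1,2,3,4,7,8}; box has {2,3,4,9} → only 6 remains.
B6 = 2: row 6 has {3}; col 2 has {1,4,6,7,8,9}; box has {5,8} → only 2 remains.
D6 = 5: row 6 has {2,3}; col 4 has {1,2,3,4,6,7,8}; box has {2,3,4,6,9} → only 5 remains.
J8 = 2: row 8 has {1,3,4,5,7,9}; col 9 has {5,6,8}; box has {3,4,6,9} → only 2 remains.
D1 = 9: row 1 has {1,4,5}; col 4 has {1,2,3,4,5,6,7,8}; box has {2,3,5,8} → only 9 remains.
B4 = 3: row 4 has {4,5,8,9}; col 2 has {1,2,4,6,7,8,9}; box has {2,5,8} → only 3 remains.
J7 = 7: row 7 has {1,3,6}; col 9 has {2,5,6,8}; box has {2,3,4,6,9} → only 7 remains.
G9 = 8: row 9 has {2,3,4,6,9}; col 7 has {1,3,5,9}; box has {2,3,4,6,7,9} → only 8 remains.
J1 = 3: row 1 has {1,4,5,9}; col 9 has {2,5,6,7,8}; box has {1,5} → only 3 remains.
B3 = 5: row 3 has {2}; col 2 has {1,2,3,4,6,7,8,9}; box has {2,4,7} → only 5 remains.
A7 = 8: row 7 has {1,3,6,7}; col 1 has {2,5}; box has {1,3,4,5,6,9} → only 8 remains.
C7 = 2: row 7 has {1,3,6,7,8}; col 3 has {3,4,5}; box has {1,3,4,5,6,8,9} → only 2 remains.
H7 = 5: row 7 has {1,2,3,6,7,8}; col 8 has {3,4}; box has {2,3,4,6,7,8,9} → only 5 remains.
A9 = 7: row 9 has {2,3,4,6,8,9}; col 1 has {2,5,8}; box has {1,2,3,4,5,6,8,9} → only 7 remains.
F9 = 5: row 9 has {2,3,4,6,7,8,9}; col 6 has {2,3,9}; box has {1,2,3,7} → only 5 remains.
H9 = 1: row 9 has {2,3,4,5,6,7,8,9}; col 8 has {3,4,5}; box has {2,3,4,5,6,7,8,9} → only 1 remains.
A1 = 6: row 1 has {1,3,4,5,9}; col 1 has {2,5,7,8}; box has {2,4,5,7} → only 6 remains.
C1 = 8: row 1 has {1,3,4,5,6,9}; col 3 has {2,3,4,5}; box has {2,4,5,6,7} → only 8 remains.
F1 = 7: row 1 has {1,3,4,5,6,8,9}; col 6 has {2,3,5,9}; box has {2,3,5,8,9} → only 7 remains.
H1 = 2: row 1 has {1,3,4,5,6,7,8,9}; col 8 has {1,3,4,5}; box has {1,3,5} → only 2 remains.
A4 = 1: row 4 has {3,4,5,8,9}; col 1 has {2,5,6,7,8}; box has {2,3,5,8} → only 1 remains.
E4 = 7: row 4 has {1,3,4,5,8,9}; col 5 has {2,3,5}; box has {2,3,4,5,6,9} → only 7 remains.
H4 = 6: row 4 has {1,3,4,5,7,8,9}; col 8 has {1,2,3,4,5}; box has {3,5,8} → only 6 remains.
E5 = 1: row 5 has {2,3,5,6,8}; col 5 has {2,3,5,7}; box has {2,3,4,5,6,7,9} → only 1 remains.
F6 = 8: row 6 has {2,3,5}; col 6 has {2,3,5,7,9}; box has {1,2,3,4,5,6,7,9} → only 8 remains.
F7 = 4: row 7 has {1,2,3,5,6,7,8}; col 6 has {2,3,5,7,8,9}; box has {1,2,3,5,7} → only 4 remains.
F8 = 6: row 8 has {1,2,3,4,5,7,9}; col 6 has {2,3,4,5,7,8,9}; box has {1,2,3,4,5,7} → only 6 remains.
H2 = 9: row 2 has {2,3,5,7,8}; col 8 has {1,2,3,4,5,6}; box has {1,2,3,5} → only 9 remains.
F3 = 1: row 3 has {2,5}; col 6 has {2,3,4,5,6,7,8,9}; box has {2,3,5,7,8,9} → only 1 remains.
J3 = 4: row 3 has {1,2,5}; col 9 has {2,3,5,6,7,8}; box has {1,2,3,5,9} → only 4 remains.
G4 = 2: row 4 has {1,3,4,5,6,7,8,9}; col 7 has {1,3,5,8,9}; box has {3,5,6,8} → only 2 remains.
J5 = 9: row 5 has {1,2,3,5,6,8}; col 9 has {2,3,4,5,6,7,8}; box has {2,3,5,6,8} → only 9 remains.
H6 = 7: row 6 has {2,3,5,8}; col 8 has {1,2,3,4,5,6,9}; box has {2,3,5,6,8,9} → only 7 remains.
J6 = 1: row 6 has {2,3,5,7,8}; col 9 has {2,3,4,5,6,7,8,9}; box has {2,3,5,6,7,8,9} → only 1 remains.
E7 = 9: row 7 has {1,2,3,4,5,6,7,8}; col 5 has {1,2,3,5,7}; box has {1,2,3,4,5,6,7} → only 9 remains.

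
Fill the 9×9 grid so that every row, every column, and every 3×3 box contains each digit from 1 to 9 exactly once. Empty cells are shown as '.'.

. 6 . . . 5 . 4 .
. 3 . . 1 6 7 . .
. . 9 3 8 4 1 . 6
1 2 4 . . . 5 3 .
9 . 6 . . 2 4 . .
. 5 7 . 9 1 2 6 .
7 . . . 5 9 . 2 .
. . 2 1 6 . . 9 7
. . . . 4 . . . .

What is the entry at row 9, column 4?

row 3, column 2 = 7 (sole candidate).
row 3, column 8 = 5 (sole candidate).
row 4, column 5 = 7 (sole candidate).
row 4, column 6 = 8 (sole candidate).
row 4, column 9 = 9 (sole candidate).
row 5, column 2 = 8 (sole candidate).
row 5, column 4 = 5 (sole candidate).
row 5, column 5 = 3 (sole candidate).
row 5, column 9 = 1 (sole candidate).
row 6, column 1 = 3 (sole candidate).
row 6, column 4 = 4 (sole candidate).
row 6, column 9 = 8 (sole candidate).
row 7, column 4 = 8 (sole candidate).
row 8, column 2 = 4 (sole candidate).
row 8, column 6 = 3 (sole candidate).
row 8, column 7 = 8 (sole candidate).
row 9, column 6 = 7 (sole candidate).
row 9, column 8 = 1 (sole candidate).
row 1, column 5 = 2 (sole candidate).
row 1, column 9 = 3 (sole candidate).
row 2, column 4 = 9 (sole candidate).
row 2, column 8 = 8 (sole candidate).
row 2, column 9 = 2 (sole candidate).
row 3, column 1 = 2 (sole candidate).
row 4, column 4 = 6 (sole candidate).
row 5, column 8 = 7 (sole candidate).
row 7, column 2 = 1 (sole candidate).
row 7, column 3 = 3 (sole candidate).
row 7, column 7 = 6 (sole candidate).
row 7, column 9 = 4 (sole candidate).
row 8, column 1 = 5 (sole candidate).
row 9, column 2 = 9 (sole candidate).
row 9, column 3 = 8 (sole candidate).
row 9, column 4 = 2: row 9 has {1,4,7,8,9}; col 4 has {1,3,4,5,6,8,9}; box has {1,3,4,5,6,7,8,9} → only 2 remains.

2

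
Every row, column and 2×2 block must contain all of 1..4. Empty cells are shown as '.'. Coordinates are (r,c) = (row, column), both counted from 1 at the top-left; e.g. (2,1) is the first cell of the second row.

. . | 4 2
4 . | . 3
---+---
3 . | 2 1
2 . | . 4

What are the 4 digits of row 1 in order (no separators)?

1342

(1,1) = 1: row 1 has {2,4}; col 1 has {2,3,4}; box has {4} → only 1 remains.
(1,2) = 3: row 1 has {1,2,4}; col 2 has {}; box has {1,4} → only 3 remains.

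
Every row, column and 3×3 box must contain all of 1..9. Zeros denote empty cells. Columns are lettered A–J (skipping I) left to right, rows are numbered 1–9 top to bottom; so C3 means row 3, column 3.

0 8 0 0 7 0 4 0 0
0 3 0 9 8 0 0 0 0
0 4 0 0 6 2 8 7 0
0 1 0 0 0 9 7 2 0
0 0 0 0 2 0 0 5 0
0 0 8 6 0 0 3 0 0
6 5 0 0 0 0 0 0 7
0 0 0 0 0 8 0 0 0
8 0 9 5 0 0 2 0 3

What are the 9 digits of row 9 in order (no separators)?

879516243

B9 = 7: row 9 has {2,3,5,8,9}; col 2 has {1,3,4,5,8}; box has {5,6,8,9} → only 7 remains.
B8 = 2: row 8 has {8}; col 2 has {1,3,4,5,7,8}; box has {5,6,7,8,9} → only 2 remains.
B6 = 9: row 6 has {3,6,8}; col 2 has {1,2,3,4,5,7,8}; box has {1,8} → only 9 remains.
B5 = 6: row 5 has {2,5}; col 2 has {1,2,3,4,5,7,8,9}; box has {1,8,9} → only 6 remains.
F2 = 4: in row 2, 4 can only go here (every other open cell in that row sees a 4).
D3 = 3: in row 3, 3 can only go here (every other open cell in that row sees a 3).
D1 = 1: row 1 has {4,7,8}; col 4 has {3,5,6,9}; box has {2,3,4,6,7,8,9} → only 1 remains.
F1 = 5: row 1 has {1,4,7,8}; col 6 has {2,4,8,9}; box has {1,2,3,4,6,7,8,9} → only 5 remains.
H1 = 3: in row 1, 3 can only go here (every other open cell in that row sees a 3).
J4 = 6: in row 4, 6 can only go here (every other open cell in that row sees a 6).
C1 = 6: in row 1, 6 can only go here (every other open cell in that row sees a 6).
D4 = 8: in row 4, 8 can only go here (every other open cell in that row sees an 8).
J5 = 8: in row 5, 8 can only go here (every other open cell in that row sees an 8).
G5 = 9: in row 5, 9 can only go here (every other open cell in that row sees a 9).
G7 = 1: row 7 has {5,6,7}; col 7 has {2,3,4,7,8,9}; box has {2,3,7} → only 1 remains.
F7 = 3: row 7 has {1,5,6,7}; col 6 has {2,4,5,8,9}; box has {5,8} → only 3 remains.
C7 = 4: row 7 has {1,3,5,6,7}; col 3 has {6,8,9}; box has {2,5,6,7,8,9} → only 4 remains.
D7 = 2: row 7 has {1,3,4,5,6,7}; col 4 has {1,3,5,6,8,9}; box has {3,5,8} → only 2 remains.
E7 = 9: row 7 has {1,2,3,4,5,6,7}; col 5 has {2,6,7,8}; box has {2,3,5,8} → only 9 remains.
H7 = 8: row 7 has {1,2,3,4,5,6,7,9}; col 8 has {2,3,5,7}; box has {1,2,3,7} → only 8 remains.
F5 = 1: in row 5, 1 can only go here (every other open cell in that row sees a 1).
F6 = 7: row 6 has {3,6,8,9}; col 6 has {1,2,3,4,5,8,9}; box has {1,2,6,8,9} → only 7 remains.
F9 = 6: row 9 has {2,3,5,7,8,9}; col 6 has {1,2,3,4,5,7,8,9}; box has {2,3,5,8,9} → only 6 remains.
H9 = 4: row 9 has {2,3,5,6,7,8,9}; col 8 has {2,3,5,7,8}; box has {1,2,3,7,8} → only 4 remains.
D5 = 4: row 5 has {1,2,5,6,8,9}; col 4 has {1,2,3,5,6,8,9}; box has {1,2,6,7,8,9} → only 4 remains.
E6 = 5: row 6 has {3,6,7,8,9}; col 5 has {2,6,7,8,9}; box has {1,2,4,6,7,8,9} → only 5 remains.
H6 = 1: row 6 has {3,5,6,7,8,9}; col 8 has {2,3,4,5,7,8}; box has {2,3,5,6,7,8,9} → only 1 remains.
J6 = 4: row 6 has {1,3,5,6,7,8,9}; col 9 has {3,6,7,8}; box has {1,2,3,5,6,7,8,9} → only 4 remains.
D8 = 7: row 8 has {2,8}; col 4 has {1,2,3,4,5,6,8,9}; box has {2,3,5,6,8,9} → only 7 remains.
E9 = 1: row 9 has {2,3,4,5,6,7,8,9}; col 5 has {2,5,6,7,8,9}; box has {2,3,5,6,7,8,9} → only 1 remains.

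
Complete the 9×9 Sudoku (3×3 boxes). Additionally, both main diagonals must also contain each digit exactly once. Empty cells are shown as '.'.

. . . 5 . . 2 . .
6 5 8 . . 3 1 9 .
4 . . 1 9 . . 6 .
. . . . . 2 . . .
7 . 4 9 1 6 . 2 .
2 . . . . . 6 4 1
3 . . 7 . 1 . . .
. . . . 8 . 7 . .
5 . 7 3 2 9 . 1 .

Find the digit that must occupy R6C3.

R1C1 = 9 (sole candidate).
R6C4 = 8 (sole candidate).
R6C6 = 7 (sole candidate).
R7C3 = 6 (sole candidate).
R8C1 = 1 (sole candidate).
R8C2 = 4 (sole candidate).
R8C4 = 6 (sole candidate).
R8C6 = 5 (sole candidate).
R8C8 = 3 (sole candidate).
R9C2 = 8 (sole candidate).
R9C7 = 4 (sole candidate).
R9C9 = 6 (sole candidate).
R3C3 = 2 (sole candidate).
R3C6 = 8 (sole candidate).
R3C7 = 3 (sole candidate).
R4C1 = 8 (sole candidate).
R4C4 = 4 (sole candidate).
R5C2 = 3 (sole candidate).
R6C2 = 9 (sole candidate).
R6C3 = 5: row 6 has {1,2,4,6,7,8,9}; col 3 has {2,4,6,7,8}; box has {2,3,4,7,8,9} → only 5 remains.

5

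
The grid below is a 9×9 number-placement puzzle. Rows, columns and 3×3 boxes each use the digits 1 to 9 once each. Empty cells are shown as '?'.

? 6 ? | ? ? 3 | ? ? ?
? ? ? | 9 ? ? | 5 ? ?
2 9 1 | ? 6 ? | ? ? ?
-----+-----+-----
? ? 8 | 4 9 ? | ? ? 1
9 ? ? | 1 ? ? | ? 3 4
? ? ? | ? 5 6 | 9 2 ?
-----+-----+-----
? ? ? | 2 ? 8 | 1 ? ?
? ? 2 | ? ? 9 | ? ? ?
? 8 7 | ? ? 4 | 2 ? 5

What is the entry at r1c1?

r9c8 = 9: in row 9, 9 can only go here (every other open cell in that row sees a 9).
r1c9 = 9: in row 1, 9 can only go here (every other open cell in that row sees a 9).
r1c5 = 2: in row 1, 2 can only go here (every other open cell in that row sees a 2).
r1c8 = 1: in row 1, 1 can only go here (every other open cell in that row sees a 1).
r2c9 = 2: in row 2, 2 can only go here (every other open cell in that row sees a 2).
r2c8 = 6: in row 2, 6 can only go here (every other open cell in that row sees a 6).
r7c3 = 9: in row 7, 9 can only go here (every other open cell in that row sees a 9).
r5c3 = 6: in column 3, 6 can only go here (every other open cell in that column sees a 6).
r4c7 = 6: in row 4, 6 can only go here (every other open cell in that row sees a 6).
r5c2 = 5: in row 5, 5 can only go here (every other open cell in that row sees a 5).
r4c8 = 5: in row 4, 5 can only go here (every other open cell in that row sees a 5).
r5c6 = 2: in row 5, 2 can only go here (every other open cell in that row sees a 2).
r4c6 = 7: row 4 has {1,4,5,6,8,9}; col 6 has {2,3,4,6,8,9}; box has {1,2,4,5,6,9} → only 7 remains.
r5c5 = 8: row 5 has {1,2,3,4,5,6,9}; col 5 has {2,5,6,9}; box has {1,2,4,5,6,7,9} → only 8 remains.
r5c7 = 7: row 5 has {1,2,3,4,5,6,8,9}; col 7 has {1,2,5,6,9}; box has {1,2,3,4,5,6,9} → only 7 remains.
r6c4 = 3: row 6 has {2,5,6,9}; col 4 has {1,2,4,9}; box has {1,2,4,5,6,7,8,9} → only 3 remains.
r6c9 = 8: row 6 has {2,3,5,6,9}; col 9 has {1,2,4,5,9}; box has {1,2,3,4,5,6,7,9} → only 8 remains.
r9c4 = 6: row 9 has {2,4,5,7,8,9}; col 4 has {1,2,3,4,9}; box has {2,4,8,9} → only 6 remains.
r2c6 = 1: row 2 has {2,5,6,9}; col 6 has {2,3,4,6,7,8,9}; box has {2,3,6,9} → only 1 remains.
r3c6 = 5: row 3 has {1,2,6,9}; col 6 has {1,2,3,4,6,7,8,9}; box has {1,2,3,6,9} → only 5 remains.
r4c1 = 3: row 4 has {1,4,5,6,7,8,9}; col 1 has {2,9}; box has {5,6,8,9} → only 3 remains.
r4c2 = 2: row 4 has {1,3,4,5,6,7,8,9}; col 2 has {5,6,8,9}; box has {3,5,6,8,9} → only 2 remains.
r6c3 = 4: row 6 has {2,3,5,6,8,9}; col 3 has {1,2,6,7,8,9}; box has {2,3,5,6,8,9} → only 4 remains.
r9c1 = 1: row 9 has {2,4,5,6,7,8,9}; col 1 has {2,3,9}; box has {2,7,8,9} → only 1 remains.
r9c5 = 3: row 9 has {1,2,4,5,6,7,8,9}; col 5 has {2,5,6,8,9}; box has {2,4,6,8,9} → only 3 remains.
r1c3 = 5: row 1 has {1,2,3,6,9}; col 3 has {1,2,4,6,7,8,9}; box has {1,2,6,9} → only 5 remains.
r2c3 = 3: row 2 has {1,2,5,6,9}; col 3 has {1,2,4,5,6,7,8,9}; box has {1,2,5,6,9} → only 3 remains.
r6c1 = 7: row 6 has {2,3,4,5,6,8,9}; col 1 has {1,2,3,9}; box has {2,3,4,5,6,8,9} → only 7 remains.
r6c2 = 1: row 6 has {2,3,4,5,6,7,8,9}; col 2 has {2,5,6,8,9}; box has {2,3,4,5,6,7,8,9} → only 1 remains.
r7c5 = 7: row 7 has {1,2,8,9}; col 5 has {2,3,5,6,8,9}; box has {2,3,4,6,8,9} → only 7 remains.
r7c8 = 4: row 7 has {1,2,7,8,9}; col 8 has {1,2,3,5,6,9}; box has {1,2,5,9} → only 4 remains.
r8c4 = 5: row 8 has {2,9}; col 4 has {1,2,3,4,6,9}; box has {2,3,4,6,7,8,9} → only 5 remains.
r8c5 = 1: row 8 has {2,5,9}; col 5 has {2,3,5,6,7,8,9}; box has {2,3,4,5,6,7,8,9} → only 1 remains.
r2c5 = 4: row 2 has {1,2,3,5,6,9}; col 5 has {1,2,3,5,6,7,8,9}; box has {1,2,3,5,6,9} → only 4 remains.
r7c2 = 3: row 7 has {1,2,4,7,8,9}; col 2 has {1,2,5,6,8,9}; box has {1,2,7,8,9} → only 3 remains.
r7c9 = 6: row 7 has {1,2,3,4,7,8,9}; col 9 has {1,2,4,5,8,9}; box has {1,2,4,5,9} → only 6 remains.
r8c2 = 4: row 8 has {1,2,5,9}; col 2 has {1,2,3,5,6,8,9}; box has {1,2,3,7,8,9} → only 4 remains.
r2c1 = 8: row 2 has {1,2,3,4,5,6,9}; col 1 has {1,2,3,7,9}; box has {1,2,3,5,6,9} → only 8 remains.
r2c2 = 7: row 2 has {1,2,3,4,5,6,8,9}; col 2 has {1,2,3,4,5,6,8,9}; box has {1,2,3,5,6,8,9} → only 7 remains.
r7c1 = 5: row 7 has {1,2,3,4,6,7,8,9}; col 1 has {1,2,3,7,8,9}; box has {1,2,3,4,7,8,9} → only 5 remains.
r8c1 = 6: row 8 has {1,2,4,5,9}; col 1 has {1,2,3,5,7,8,9}; box has {1,2,3,4,5,7,8,9} → only 6 remains.
r1c1 = 4: row 1 has {1,2,3,5,6,9}; col 1 has {1,2,3,5,6,7,8,9}; box has {1,2,3,5,6,7,8,9} → only 4 remains.

4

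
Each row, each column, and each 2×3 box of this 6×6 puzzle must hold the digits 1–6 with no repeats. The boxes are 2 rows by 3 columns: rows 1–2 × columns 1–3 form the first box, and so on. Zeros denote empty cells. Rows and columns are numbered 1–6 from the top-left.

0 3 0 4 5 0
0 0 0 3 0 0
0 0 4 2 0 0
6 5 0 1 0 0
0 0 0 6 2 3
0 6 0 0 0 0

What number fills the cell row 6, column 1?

row 3, column 2 = 1: row 3 has {2,4}; col 2 has {3,5,6}; box has {4,5,6} → only 1 remains.
row 4, column 6 = 4: row 4 has {1,5,6}; col 6 has {3}; box has {1,2} → only 4 remains.
row 5, column 2 = 4: row 5 has {2,3,6}; col 2 has {1,3,5,6}; box has {6} → only 4 remains.
row 6, column 4 = 5: row 6 has {6}; col 4 has {1,2,3,4,6}; box has {2,3,6} → only 5 remains.
row 6, column 6 = 1: row 6 has {5,6}; col 6 has {3,4}; box has {2,3,5,6} → only 1 remains.
row 2, column 2 = 2: row 2 has {3}; col 2 has {1,3,4,5,6}; box has {3} → only 2 remains.
row 2, column 6 = 6: row 2 has {2,3}; col 6 has {1,3,4}; box has {3,4,5} → only 6 remains.
row 3, column 1 = 3: row 3 has {1,2,4}; col 1 has {6}; box has {1,4,5,6} → only 3 remains.
row 3, column 5 = 6: row 3 has {1,2,3,4}; col 5 has {2,5}; box has {1,2,4} → only 6 remains.
row 3, column 6 = 5: row 3 has {1,2,3,4,6}; col 6 has {1,3,4,6}; box has {1,2,4,6} → only 5 remains.
row 4, column 3 = 2: row 4 has {1,4,5,6}; col 3 has {4}; box has {1,3,4,5,6} → only 2 remains.
row 4, column 5 = 3: row 4 has {1,2,4,5,6}; col 5 has {2,5,6}; box has {1,2,4,5,6} → only 3 remains.
row 6, column 1 = 2: row 6 has {1,5,6}; col 1 has {3,6}; box has {4,6} → only 2 remains.

2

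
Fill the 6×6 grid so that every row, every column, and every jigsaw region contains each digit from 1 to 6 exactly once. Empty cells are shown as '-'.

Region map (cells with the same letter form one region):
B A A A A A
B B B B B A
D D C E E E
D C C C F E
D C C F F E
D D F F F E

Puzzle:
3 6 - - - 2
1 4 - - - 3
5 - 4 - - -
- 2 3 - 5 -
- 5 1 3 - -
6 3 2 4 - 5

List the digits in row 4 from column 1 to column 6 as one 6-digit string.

423651

row 1, column 3 = 5: row 1 has {2,3,6}; col 3 has {1,2,3,4}; region has {2,3,6} → only 5 remains.
row 1, column 4 = 1: row 1 has {2,3,5,6}; col 4 has {3,4}; region has {2,3,5,6} → only 1 remains.
row 1, column 5 = 4: row 1 has {1,2,3,5,6}; col 5 has {5}; region has {1,2,3,5,6} → only 4 remains.
row 2, column 3 = 6: row 2 has {1,3,4}; col 3 has {1,2,3,4,5}; region has {1,3,4} → only 6 remains.
row 2, column 5 = 2: row 2 has {1,3,4,6}; col 5 has {4,5}; region has {1,3,4,6} → only 2 remains.
row 3, column 2 = 1: row 3 has {4,5}; col 2 has {2,3,4,5,6}; region has {3,5,6} → only 1 remains.
row 3, column 6 = 6: row 3 has {1,4,5}; col 6 has {2,3,5}; region has {5} → only 6 remains.
row 4, column 1 = 4: row 4 has {2,3,5}; col 1 has {1,3,5,6}; region has {1,3,5,6} → only 4 remains.
row 4, column 4 = 6: row 4 has {2,3,4,5}; col 4 has {1,3,4}; region has {1,2,3,4,5} → only 6 remains.
row 4, column 6 = 1: row 4 has {2,3,4,5,6}; col 6 has {2,3,5,6}; region has {5,6} → only 1 remains.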